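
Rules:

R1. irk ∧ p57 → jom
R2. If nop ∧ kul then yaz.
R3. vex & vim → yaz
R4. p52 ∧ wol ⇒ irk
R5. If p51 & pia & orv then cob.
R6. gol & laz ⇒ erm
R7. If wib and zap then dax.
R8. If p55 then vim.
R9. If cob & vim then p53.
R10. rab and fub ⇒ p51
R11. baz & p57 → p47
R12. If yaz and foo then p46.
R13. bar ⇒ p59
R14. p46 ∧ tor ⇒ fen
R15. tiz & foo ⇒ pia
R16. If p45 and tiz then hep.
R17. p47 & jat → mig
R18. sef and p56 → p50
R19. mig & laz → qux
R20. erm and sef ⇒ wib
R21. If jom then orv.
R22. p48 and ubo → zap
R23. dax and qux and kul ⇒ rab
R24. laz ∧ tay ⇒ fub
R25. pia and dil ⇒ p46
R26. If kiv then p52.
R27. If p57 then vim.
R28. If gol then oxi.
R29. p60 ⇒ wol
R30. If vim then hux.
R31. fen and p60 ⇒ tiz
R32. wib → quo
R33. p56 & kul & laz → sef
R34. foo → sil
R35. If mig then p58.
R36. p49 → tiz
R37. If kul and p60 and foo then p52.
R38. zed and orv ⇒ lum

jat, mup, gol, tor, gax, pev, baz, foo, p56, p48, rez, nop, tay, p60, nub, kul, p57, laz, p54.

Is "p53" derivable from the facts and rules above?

No

Forward chaining from the given facts derives: yaz, erm, p47, p46, fen, mig, qux, fub, vim, oxi, wol, hux, tiz, sef, sil, p58, p52, irk, pia, p50, wib, quo, jom, orv.
The only rule concluding p53 is R9, which needs cob; that is never established.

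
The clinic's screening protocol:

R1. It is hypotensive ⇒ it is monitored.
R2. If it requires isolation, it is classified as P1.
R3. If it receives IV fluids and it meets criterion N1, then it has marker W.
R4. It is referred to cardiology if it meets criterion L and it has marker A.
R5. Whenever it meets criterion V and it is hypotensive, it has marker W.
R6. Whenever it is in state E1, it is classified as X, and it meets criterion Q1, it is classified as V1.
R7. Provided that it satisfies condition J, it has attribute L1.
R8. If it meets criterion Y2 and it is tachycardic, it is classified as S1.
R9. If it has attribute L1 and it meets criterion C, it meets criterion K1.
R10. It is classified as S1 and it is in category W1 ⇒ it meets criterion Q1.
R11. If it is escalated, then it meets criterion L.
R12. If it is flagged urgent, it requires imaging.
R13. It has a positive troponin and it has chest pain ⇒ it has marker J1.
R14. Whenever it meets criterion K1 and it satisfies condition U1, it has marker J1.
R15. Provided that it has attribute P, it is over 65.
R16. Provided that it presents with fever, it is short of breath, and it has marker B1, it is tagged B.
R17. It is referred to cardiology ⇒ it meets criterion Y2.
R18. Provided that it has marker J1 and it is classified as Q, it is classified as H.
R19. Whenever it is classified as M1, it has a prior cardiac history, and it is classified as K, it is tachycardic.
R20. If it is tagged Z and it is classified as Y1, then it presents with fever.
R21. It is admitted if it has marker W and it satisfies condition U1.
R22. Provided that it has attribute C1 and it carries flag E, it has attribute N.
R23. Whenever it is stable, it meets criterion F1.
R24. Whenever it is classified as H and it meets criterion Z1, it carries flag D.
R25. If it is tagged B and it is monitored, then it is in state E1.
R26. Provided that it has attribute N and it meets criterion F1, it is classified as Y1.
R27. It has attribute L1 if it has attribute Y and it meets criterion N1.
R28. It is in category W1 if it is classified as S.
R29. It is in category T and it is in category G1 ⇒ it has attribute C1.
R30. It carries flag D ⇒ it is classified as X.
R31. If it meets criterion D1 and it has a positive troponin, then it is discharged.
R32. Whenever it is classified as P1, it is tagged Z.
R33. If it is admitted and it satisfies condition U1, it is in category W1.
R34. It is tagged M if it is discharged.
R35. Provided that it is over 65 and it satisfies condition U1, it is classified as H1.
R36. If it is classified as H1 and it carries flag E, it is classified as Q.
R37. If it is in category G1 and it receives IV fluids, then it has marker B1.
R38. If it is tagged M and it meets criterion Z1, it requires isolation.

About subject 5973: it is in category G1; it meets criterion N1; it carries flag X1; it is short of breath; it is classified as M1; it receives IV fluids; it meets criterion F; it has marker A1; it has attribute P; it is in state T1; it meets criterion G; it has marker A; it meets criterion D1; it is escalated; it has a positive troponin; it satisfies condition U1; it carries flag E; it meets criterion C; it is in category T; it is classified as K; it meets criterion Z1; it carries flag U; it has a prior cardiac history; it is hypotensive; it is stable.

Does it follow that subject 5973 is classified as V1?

No

Forward chaining from the given facts derives: is monitored, has marker W, meets criterion L, is over 65, is tachycardic, is admitted, meets criterion F1, has attribute C1, is discharged, is in category W1, is tagged M, is classified as H1, is classified as Q, has marker B1, requires isolation, is classified as P1, is referred to cardiology, meets criterion Y2, has attribute N, is classified as Y1, is tagged Z, is classified as S1, meets criterion Q1, presents with fever, is tagged B, is in state E1.
The only rule concluding "it is classified as V1" is R6, which needs "it is classified as X"; that is never established.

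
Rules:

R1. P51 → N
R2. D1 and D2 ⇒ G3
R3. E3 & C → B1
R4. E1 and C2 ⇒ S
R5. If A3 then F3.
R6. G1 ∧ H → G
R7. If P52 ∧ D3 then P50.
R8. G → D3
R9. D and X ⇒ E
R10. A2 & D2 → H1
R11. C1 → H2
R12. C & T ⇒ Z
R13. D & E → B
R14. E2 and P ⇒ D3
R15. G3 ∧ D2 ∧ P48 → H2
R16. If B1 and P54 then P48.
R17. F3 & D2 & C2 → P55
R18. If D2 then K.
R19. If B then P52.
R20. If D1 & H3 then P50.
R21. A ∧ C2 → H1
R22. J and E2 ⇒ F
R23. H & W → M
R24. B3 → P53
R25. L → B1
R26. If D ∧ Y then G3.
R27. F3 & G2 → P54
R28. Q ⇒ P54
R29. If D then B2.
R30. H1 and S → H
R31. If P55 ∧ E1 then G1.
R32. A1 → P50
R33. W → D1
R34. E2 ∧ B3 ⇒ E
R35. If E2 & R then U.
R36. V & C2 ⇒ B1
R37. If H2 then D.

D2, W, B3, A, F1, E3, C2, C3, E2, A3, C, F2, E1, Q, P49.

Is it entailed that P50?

Yes

B1  (by R3: E3, C)
S  (by R4: E1, C2)
F3  (by R5: A3)
P55  (by R17: F3, D2, C2)
H1  (by R21: A, C2)
P54  (by R28: Q)
H  (by R30: H1, S)
G1  (by R31: P55, E1)
D1  (by R33: W)
E  (by R34: E2, B3)
G3  (by R2: D1, D2)
G  (by R6: G1, H)
D3  (by R8: G)
P48  (by R16: B1, P54)
H2  (by R15: G3, D2, P48)
D  (by R37: H2)
B  (by R13: D, E)
P52  (by R19: B)
P50  (by R7: P52, D3)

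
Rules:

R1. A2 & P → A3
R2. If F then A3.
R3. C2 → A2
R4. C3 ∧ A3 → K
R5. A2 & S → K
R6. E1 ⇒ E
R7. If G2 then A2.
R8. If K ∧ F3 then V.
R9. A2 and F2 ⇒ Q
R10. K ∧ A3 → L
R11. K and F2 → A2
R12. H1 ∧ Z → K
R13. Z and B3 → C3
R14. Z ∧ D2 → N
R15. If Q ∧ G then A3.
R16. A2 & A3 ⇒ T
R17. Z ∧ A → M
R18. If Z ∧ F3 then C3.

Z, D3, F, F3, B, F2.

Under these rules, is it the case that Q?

A3  (by R2: F)
C3  (by R18: Z, F3)
K  (by R4: C3, A3)
A2  (by R11: K, F2)
Q  (by R9: A2, F2)

Yes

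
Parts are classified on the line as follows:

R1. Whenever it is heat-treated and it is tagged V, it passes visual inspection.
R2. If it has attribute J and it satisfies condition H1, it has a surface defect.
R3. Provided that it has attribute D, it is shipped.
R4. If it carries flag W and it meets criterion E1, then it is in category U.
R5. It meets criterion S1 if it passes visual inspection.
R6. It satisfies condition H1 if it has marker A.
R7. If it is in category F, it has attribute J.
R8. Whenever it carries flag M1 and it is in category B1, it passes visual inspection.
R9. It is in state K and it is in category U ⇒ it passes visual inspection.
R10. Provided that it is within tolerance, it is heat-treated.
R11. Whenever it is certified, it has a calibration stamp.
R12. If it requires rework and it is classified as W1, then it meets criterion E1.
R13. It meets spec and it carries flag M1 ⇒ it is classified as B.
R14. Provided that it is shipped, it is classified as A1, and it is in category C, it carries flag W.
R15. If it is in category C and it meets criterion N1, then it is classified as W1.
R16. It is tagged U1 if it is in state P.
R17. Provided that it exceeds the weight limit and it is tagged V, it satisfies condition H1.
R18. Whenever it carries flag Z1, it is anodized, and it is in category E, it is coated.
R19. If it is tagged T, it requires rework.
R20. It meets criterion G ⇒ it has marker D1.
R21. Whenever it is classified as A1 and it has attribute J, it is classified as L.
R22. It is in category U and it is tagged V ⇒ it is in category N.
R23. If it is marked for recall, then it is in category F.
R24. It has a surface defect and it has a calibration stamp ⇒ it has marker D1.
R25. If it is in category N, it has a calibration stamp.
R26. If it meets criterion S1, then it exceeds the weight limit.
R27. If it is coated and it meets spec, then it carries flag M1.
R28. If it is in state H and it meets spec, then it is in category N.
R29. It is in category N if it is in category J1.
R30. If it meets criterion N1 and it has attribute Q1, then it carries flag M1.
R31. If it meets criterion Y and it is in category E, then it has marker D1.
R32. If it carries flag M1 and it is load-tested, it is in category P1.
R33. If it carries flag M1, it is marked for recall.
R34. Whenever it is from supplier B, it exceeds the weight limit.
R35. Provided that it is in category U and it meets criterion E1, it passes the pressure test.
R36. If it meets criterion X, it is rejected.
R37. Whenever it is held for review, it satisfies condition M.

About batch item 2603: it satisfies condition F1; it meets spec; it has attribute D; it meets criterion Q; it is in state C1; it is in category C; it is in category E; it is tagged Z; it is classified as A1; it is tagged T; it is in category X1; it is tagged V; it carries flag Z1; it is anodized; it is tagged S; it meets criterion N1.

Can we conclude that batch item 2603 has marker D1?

Forward chaining from the given facts derives: is shipped, carries flag W, is classified as W1, is coated, requires rework, carries flag M1, is marked for recall, meets criterion E1, is classified as B, is in category F, is in category U, has attribute J, is classified as L, is in category N, has a calibration stamp, passes the pressure test.
Rules concluding "it has marker D1": R20 needs "it meets criterion G"; R24 needs "it has a surface defect"; R31 needs "it meets criterion Y" — none of these are established.

No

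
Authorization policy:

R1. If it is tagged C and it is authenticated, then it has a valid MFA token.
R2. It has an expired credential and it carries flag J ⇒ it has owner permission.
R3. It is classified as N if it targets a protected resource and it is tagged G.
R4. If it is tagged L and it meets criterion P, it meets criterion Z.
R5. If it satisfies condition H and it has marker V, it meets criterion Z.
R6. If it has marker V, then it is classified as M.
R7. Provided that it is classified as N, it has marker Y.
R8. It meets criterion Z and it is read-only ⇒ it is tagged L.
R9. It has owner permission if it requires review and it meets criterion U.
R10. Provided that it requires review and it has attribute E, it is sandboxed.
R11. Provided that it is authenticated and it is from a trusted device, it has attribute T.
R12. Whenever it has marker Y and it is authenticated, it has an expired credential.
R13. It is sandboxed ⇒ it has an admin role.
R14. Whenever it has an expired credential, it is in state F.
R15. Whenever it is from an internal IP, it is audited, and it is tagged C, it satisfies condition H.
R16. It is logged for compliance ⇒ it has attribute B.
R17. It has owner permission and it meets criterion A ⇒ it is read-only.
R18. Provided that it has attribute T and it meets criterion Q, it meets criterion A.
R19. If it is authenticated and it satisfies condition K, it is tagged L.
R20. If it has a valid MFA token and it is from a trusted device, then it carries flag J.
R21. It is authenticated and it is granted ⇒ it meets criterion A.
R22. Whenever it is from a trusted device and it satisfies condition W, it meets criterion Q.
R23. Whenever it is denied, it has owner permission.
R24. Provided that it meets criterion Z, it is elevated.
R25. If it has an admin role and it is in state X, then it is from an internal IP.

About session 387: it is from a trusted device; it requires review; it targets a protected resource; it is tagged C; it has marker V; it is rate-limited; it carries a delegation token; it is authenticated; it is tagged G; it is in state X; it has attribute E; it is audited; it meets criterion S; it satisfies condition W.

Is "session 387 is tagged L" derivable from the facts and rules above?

Yes

By R1 (it is tagged C, it is authenticated): it has a valid MFA token.
By R3 (it targets a protected resource, it is tagged G): it is classified as N.
By R7 (it is classified as N): it has marker Y.
By R10 (it requires review, it has attribute E): it is sandboxed.
By R11 (it is authenticated, it is from a trusted device): it has attribute T.
By R12 (it has marker Y, it is authenticated): it has an expired credential.
By R13 (it is sandboxed): it has an admin role.
By R20 (it has a valid MFA token, it is from a trusted device): it carries flag J.
By R22 (it is from a trusted device, it satisfies condition W): it meets criterion Q.
By R25 (it has an admin role, it is in state X): it is from an internal IP.
By R2 (it has an expired credential, it carries flag J): it has owner permission.
By R15 (it is from an internal IP, it is audited, it is tagged C): it satisfies condition H.
By R18 (it has attribute T, it meets criterion Q): it meets criterion A.
By R5 (it satisfies condition H, it has marker V): it meets criterion Z.
By R17 (it has owner permission, it meets criterion A): it is read-only.
By R8 (it meets criterion Z, it is read-only): it is tagged L.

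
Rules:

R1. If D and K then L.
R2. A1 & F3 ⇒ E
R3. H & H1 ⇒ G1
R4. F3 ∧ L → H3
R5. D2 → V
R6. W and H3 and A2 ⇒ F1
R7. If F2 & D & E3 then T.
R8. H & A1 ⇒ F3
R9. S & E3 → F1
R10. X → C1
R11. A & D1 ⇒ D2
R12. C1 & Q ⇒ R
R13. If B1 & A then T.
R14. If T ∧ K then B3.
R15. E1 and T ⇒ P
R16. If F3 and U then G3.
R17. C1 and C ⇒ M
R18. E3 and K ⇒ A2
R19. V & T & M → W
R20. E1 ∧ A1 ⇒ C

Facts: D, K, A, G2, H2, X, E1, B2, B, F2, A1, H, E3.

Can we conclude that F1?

No

Forward chaining from the given facts derives: L, T, F3, C1, B3, P, A2, C, E, H3, M.
Rules concluding F1: R6 needs W; R9 needs S — none of these are established.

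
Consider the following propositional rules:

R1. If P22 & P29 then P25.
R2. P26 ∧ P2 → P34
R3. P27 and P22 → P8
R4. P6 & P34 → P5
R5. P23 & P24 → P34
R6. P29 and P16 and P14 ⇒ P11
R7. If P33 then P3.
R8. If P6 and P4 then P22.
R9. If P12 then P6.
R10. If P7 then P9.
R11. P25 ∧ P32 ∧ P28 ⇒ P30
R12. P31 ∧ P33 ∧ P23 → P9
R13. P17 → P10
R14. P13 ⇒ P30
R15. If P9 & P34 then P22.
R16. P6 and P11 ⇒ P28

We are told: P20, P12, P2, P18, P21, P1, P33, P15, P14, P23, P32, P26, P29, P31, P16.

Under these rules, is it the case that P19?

No

Forward chaining from the given facts derives: P34, P11, P3, P6, P9, P22, P28, P25, P5, P30.
No rule has P19 as its conclusion, and it is not among the given facts.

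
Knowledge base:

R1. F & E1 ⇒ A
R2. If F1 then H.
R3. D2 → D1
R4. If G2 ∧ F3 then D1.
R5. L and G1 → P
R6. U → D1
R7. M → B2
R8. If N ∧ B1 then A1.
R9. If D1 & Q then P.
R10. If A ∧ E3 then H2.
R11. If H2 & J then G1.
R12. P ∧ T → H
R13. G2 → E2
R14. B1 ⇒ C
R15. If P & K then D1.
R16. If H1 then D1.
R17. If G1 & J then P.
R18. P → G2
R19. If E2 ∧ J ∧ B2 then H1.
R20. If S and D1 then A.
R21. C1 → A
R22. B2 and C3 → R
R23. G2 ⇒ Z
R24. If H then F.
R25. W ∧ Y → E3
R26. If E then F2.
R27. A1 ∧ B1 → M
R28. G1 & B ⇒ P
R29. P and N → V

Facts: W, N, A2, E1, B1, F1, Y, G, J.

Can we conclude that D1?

H  (by R2: F1)
A1  (by R8: N, B1)
F  (by R24: H)
E3  (by R25: W, Y)
M  (by R27: A1, B1)
A  (by R1: F, E1)
B2  (by R7: M)
H2  (by R10: A, E3)
G1  (by R11: H2, J)
P  (by R17: G1, J)
G2  (by R18: P)
E2  (by R13: G2)
H1  (by R19: E2, J, B2)
D1  (by R16: H1)

Yes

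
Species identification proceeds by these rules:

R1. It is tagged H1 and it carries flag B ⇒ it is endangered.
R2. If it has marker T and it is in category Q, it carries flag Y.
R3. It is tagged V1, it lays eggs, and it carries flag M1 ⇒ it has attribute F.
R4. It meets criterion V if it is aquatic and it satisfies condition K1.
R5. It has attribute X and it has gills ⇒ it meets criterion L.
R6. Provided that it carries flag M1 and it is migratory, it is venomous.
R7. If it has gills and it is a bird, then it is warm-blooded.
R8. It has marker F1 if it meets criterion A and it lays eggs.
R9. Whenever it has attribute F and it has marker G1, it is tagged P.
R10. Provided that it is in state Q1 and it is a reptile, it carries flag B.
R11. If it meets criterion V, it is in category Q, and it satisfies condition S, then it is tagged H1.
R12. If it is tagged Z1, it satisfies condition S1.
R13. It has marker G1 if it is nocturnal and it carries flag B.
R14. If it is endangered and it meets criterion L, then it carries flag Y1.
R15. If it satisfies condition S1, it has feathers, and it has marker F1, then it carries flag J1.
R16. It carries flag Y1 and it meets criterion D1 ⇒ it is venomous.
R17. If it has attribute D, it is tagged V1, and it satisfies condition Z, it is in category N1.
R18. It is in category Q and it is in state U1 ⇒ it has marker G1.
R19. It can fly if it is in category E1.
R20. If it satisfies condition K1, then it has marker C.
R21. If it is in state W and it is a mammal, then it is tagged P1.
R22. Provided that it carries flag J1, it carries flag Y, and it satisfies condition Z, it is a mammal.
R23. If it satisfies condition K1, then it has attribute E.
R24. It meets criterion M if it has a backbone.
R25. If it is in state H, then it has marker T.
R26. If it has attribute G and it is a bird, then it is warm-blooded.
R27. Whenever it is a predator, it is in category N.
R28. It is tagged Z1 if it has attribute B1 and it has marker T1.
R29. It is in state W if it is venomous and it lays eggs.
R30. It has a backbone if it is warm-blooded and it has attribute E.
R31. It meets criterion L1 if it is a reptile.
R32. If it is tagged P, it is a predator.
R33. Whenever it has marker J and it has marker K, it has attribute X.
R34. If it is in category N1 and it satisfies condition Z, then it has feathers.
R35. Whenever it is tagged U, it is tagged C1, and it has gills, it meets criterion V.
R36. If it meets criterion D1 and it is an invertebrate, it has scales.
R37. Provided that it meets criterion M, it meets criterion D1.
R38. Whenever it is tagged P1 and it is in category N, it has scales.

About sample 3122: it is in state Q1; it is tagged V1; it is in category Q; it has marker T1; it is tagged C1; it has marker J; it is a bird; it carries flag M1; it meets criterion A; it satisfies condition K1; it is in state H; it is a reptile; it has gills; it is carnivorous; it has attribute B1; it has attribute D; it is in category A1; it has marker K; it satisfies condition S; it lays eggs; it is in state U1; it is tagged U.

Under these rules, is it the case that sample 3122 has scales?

No

Forward chaining from the given facts derives: has attribute F, is warm-blooded, has marker F1, carries flag B, has marker G1, has marker C, has attribute E, has marker T, is tagged Z1, has a backbone, meets criterion L1, has attribute X, meets criterion V, carries flag Y, meets criterion L, is tagged P, is tagged H1, satisfies condition S1, meets criterion M, is a predator, meets criterion D1, is endangered, carries flag Y1, is venomous, is in category N, is in state W.
Rules concluding "it has scales": R36 needs "it is an invertebrate"; R38 needs "it is tagged P1" — none of these are established.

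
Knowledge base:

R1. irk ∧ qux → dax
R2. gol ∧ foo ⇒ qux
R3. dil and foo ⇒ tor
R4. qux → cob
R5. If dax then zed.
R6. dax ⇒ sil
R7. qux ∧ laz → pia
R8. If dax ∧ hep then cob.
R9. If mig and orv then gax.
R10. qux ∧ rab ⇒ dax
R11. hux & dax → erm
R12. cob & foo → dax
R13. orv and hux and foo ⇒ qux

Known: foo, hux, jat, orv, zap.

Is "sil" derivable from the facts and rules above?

qux  (by R13: orv, hux, foo)
cob  (by R4: qux)
dax  (by R12: cob, foo)
sil  (by R6: dax)

Yes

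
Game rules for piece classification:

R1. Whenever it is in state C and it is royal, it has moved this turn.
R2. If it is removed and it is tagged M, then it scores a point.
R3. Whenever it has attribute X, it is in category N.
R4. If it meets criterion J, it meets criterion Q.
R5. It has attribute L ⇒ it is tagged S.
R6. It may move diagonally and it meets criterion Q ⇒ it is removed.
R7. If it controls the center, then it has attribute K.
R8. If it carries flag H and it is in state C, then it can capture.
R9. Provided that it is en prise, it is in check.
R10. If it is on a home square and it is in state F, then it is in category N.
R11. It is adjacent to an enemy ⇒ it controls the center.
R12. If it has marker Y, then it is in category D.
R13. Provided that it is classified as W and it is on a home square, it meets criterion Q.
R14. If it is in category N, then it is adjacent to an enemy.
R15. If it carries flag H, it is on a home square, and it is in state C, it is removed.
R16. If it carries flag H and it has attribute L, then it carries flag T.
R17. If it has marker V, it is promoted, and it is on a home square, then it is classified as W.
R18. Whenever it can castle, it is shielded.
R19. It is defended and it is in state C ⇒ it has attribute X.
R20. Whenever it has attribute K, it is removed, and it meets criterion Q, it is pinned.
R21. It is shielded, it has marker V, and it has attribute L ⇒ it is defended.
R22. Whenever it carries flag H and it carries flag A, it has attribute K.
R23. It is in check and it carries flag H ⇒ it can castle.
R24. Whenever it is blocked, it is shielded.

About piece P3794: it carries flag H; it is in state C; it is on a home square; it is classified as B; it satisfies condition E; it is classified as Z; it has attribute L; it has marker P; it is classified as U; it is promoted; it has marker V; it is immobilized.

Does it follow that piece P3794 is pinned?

No

Forward chaining from the given facts derives: is tagged S, can capture, is removed, carries flag T, is classified as W, meets criterion Q.
The only rule concluding "it is pinned" is R20, which needs "it has attribute K"; that is never established.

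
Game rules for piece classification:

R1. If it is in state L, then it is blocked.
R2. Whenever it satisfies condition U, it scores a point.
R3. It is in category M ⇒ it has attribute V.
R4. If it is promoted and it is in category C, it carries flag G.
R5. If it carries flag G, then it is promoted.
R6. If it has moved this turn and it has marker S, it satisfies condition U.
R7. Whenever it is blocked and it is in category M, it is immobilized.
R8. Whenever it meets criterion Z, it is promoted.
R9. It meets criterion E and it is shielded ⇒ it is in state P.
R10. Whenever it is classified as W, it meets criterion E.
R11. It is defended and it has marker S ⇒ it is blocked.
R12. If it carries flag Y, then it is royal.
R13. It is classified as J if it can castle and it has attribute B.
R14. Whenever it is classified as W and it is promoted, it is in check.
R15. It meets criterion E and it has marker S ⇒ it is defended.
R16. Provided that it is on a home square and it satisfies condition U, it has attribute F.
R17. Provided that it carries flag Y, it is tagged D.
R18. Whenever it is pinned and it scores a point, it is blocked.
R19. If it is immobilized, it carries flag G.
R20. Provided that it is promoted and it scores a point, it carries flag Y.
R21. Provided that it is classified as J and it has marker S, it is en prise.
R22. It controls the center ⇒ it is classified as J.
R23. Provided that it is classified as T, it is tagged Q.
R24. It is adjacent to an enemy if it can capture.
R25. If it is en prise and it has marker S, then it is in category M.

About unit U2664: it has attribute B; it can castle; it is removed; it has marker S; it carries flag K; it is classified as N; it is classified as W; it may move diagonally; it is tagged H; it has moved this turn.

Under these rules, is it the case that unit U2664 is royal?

By R6 (it has moved this turn, it has marker S): it satisfies condition U.
By R10 (it is classified as W): it meets criterion E.
By R13 (it can castle, it has attribute B): it is classified as J.
By R15 (it meets criterion E, it has marker S): it is defended.
By R21 (it is classified as J, it has marker S): it is en prise.
By R25 (it is en prise, it has marker S): it is in category M.
By R2 (it satisfies condition U): it scores a point.
By R11 (it is defended, it has marker S): it is blocked.
By R7 (it is blocked, it is in category M): it is immobilized.
By R19 (it is immobilized): it carries flag G.
By R5 (it carries flag G): it is promoted.
By R20 (it is promoted, it scores a point): it carries flag Y.
By R12 (it carries flag Y): it is royal.

Yes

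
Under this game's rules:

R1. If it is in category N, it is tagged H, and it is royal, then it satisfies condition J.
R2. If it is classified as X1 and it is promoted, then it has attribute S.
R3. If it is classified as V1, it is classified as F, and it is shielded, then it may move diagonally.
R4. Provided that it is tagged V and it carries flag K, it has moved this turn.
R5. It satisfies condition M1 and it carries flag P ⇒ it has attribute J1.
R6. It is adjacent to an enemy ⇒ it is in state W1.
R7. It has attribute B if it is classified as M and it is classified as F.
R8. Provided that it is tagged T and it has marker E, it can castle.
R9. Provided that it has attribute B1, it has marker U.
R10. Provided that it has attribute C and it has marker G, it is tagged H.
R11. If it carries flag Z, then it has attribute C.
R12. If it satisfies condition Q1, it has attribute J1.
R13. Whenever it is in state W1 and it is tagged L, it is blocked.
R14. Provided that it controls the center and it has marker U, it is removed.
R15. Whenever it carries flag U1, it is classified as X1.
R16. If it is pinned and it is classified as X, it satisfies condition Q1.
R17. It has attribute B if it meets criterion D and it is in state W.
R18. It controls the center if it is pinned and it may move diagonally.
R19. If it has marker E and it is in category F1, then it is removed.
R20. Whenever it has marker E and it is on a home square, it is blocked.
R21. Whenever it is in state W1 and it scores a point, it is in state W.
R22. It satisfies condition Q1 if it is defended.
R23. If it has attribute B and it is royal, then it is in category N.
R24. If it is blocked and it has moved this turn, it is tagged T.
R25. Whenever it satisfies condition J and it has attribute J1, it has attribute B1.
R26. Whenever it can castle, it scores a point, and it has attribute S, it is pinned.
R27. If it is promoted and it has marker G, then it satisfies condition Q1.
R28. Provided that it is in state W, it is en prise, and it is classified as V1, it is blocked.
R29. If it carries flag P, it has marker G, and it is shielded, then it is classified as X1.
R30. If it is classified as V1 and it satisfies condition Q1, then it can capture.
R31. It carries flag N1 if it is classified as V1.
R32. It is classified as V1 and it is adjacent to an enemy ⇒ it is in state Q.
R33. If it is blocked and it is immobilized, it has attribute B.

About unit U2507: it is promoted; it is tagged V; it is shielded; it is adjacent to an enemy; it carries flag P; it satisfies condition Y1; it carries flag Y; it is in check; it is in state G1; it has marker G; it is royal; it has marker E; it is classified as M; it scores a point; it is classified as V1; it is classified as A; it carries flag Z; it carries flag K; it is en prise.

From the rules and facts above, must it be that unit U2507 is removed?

No

Forward chaining from the given facts derives: has moved this turn, is in state W1, has attribute C, is in state W, satisfies condition Q1, is blocked, is classified as X1, can capture, carries flag N1, is in state Q, has attribute S, is tagged H, has attribute J1, is tagged T, can castle, is pinned.
Rules concluding "it is removed": R14 needs "it controls the center"; R19 needs "it is in category F1" — none of these are established.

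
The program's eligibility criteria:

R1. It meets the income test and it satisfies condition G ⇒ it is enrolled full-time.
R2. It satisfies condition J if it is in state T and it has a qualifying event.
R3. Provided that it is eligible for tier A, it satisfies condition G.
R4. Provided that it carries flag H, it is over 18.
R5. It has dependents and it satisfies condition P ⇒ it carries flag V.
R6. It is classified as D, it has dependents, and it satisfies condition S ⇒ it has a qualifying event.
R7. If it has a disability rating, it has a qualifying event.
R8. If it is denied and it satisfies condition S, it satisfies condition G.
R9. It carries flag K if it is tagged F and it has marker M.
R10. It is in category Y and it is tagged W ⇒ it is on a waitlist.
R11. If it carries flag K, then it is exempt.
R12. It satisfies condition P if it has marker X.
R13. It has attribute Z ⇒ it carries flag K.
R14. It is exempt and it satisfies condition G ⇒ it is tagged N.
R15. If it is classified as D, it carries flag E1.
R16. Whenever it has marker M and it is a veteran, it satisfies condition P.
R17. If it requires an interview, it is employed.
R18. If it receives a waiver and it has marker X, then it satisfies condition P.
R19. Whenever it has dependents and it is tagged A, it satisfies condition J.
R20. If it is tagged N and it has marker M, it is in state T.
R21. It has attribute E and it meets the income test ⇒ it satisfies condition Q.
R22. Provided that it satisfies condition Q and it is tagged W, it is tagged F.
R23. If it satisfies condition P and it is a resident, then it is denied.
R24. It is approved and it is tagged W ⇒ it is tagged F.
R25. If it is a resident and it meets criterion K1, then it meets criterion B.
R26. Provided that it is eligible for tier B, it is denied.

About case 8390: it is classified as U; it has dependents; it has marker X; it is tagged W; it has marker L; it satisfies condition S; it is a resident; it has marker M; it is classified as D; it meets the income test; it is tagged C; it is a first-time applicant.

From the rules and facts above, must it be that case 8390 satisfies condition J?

No

Forward chaining from the given facts derives: has a qualifying event, satisfies condition P, carries flag E1, is denied, carries flag V, satisfies condition G, is enrolled full-time.
Rules concluding "it satisfies condition J": R2 needs "it is in state T"; R19 needs "it is tagged A" — none of these are established.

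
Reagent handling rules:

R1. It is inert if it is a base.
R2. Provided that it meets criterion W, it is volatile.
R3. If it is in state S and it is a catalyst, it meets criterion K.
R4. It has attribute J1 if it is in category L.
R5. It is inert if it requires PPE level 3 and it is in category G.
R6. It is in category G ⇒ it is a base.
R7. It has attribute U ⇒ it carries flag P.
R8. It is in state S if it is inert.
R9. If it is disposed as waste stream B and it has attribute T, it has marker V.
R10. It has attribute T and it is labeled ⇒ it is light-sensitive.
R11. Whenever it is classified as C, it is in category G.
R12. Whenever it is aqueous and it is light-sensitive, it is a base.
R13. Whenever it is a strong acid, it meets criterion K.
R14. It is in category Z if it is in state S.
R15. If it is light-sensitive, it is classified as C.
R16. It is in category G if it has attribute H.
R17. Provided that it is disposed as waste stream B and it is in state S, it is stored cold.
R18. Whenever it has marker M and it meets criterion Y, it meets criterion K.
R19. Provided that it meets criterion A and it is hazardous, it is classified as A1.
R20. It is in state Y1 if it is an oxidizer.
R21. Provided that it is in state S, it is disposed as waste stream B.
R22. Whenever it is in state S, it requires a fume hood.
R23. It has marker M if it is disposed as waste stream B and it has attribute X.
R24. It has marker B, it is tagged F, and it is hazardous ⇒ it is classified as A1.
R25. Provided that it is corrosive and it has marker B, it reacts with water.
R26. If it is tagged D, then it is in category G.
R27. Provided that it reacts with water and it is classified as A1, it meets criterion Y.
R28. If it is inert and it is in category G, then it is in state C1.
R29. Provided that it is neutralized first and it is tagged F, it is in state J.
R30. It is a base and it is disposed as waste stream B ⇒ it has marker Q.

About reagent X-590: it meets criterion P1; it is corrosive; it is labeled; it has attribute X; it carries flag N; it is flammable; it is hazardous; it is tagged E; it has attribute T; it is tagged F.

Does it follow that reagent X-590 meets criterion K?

Forward chaining from the given facts derives: is light-sensitive, is classified as C, is in category G, is a base, is inert, is in state S, is in category Z, is disposed as waste stream B, requires a fume hood, has marker M, is in state C1, has marker Q, has marker V, is stored cold.
Rules concluding "it meets criterion K": R3 needs "it is a catalyst"; R13 needs "it is a strong acid"; R18 needs "it meets criterion Y" — none of these are established.

No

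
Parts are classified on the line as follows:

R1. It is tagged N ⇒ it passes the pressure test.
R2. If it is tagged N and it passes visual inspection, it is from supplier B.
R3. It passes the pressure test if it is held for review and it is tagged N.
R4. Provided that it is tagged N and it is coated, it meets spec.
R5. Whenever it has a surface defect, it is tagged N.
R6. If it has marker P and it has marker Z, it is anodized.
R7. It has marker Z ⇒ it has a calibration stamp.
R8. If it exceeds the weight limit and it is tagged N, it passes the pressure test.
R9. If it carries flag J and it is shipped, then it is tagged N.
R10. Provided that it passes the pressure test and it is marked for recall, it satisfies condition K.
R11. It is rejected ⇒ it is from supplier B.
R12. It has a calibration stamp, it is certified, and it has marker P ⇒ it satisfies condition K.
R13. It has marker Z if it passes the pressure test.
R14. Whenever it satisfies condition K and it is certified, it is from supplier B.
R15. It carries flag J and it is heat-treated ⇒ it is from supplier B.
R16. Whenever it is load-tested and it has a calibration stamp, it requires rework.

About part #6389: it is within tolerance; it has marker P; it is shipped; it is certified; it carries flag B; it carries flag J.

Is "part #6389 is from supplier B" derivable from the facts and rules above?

Yes

By R9 (it carries flag J, it is shipped): it is tagged N.
By R1 (it is tagged N): it passes the pressure test.
By R13 (it passes the pressure test): it has marker Z.
By R7 (it has marker Z): it has a calibration stamp.
By R12 (it has a calibration stamp, it is certified, it has marker P): it satisfies condition K.
By R14 (it satisfies condition K, it is certified): it is from supplier B.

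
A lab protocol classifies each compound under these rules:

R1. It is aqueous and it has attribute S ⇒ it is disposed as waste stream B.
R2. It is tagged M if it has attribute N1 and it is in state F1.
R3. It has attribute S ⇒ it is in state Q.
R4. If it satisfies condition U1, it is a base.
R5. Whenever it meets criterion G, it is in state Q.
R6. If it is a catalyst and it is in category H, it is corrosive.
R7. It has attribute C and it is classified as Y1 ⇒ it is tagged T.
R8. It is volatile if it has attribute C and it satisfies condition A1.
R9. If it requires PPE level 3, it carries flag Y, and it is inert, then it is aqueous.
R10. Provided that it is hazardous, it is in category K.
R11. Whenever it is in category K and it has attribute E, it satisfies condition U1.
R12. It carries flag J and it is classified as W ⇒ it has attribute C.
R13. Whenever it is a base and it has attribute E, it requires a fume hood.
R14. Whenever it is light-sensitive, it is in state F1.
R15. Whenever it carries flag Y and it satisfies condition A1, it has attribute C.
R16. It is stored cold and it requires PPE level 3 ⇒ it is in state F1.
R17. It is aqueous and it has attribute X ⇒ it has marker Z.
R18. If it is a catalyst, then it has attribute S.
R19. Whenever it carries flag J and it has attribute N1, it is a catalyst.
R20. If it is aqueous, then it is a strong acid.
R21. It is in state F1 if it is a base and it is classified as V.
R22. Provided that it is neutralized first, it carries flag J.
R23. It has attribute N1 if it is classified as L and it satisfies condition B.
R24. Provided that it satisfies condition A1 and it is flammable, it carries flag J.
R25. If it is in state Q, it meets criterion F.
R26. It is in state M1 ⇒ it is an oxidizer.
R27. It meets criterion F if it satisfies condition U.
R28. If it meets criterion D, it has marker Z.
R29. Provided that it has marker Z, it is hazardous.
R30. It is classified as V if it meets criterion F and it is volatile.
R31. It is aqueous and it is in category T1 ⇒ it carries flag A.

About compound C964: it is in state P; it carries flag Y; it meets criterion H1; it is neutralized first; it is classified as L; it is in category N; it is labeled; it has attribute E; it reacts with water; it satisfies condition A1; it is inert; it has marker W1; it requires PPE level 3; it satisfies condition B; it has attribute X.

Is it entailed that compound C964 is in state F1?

By R9 (it requires PPE level 3, it carries flag Y, it is inert): it is aqueous.
By R15 (it carries flag Y, it satisfies condition A1): it has attribute C.
By R17 (it is aqueous, it has attribute X): it has marker Z.
By R22 (it is neutralized first): it carries flag J.
By R23 (it is classified as L, it satisfies condition B): it has attribute N1.
By R29 (it has marker Z): it is hazardous.
By R8 (it has attribute C, it satisfies condition A1): it is volatile.
By R10 (it is hazardous): it is in category K.
By R11 (it is in category K, it has attribute E): it satisfies condition U1.
By R19 (it carries flag J, it has attribute N1): it is a catalyst.
By R4 (it satisfies condition U1): it is a base.
By R18 (it is a catalyst): it has attribute S.
By R3 (it has attribute S): it is in state Q.
By R25 (it is in state Q): it meets criterion F.
By R30 (it meets criterion F, it is volatile): it is classified as V.
By R21 (it is a base, it is classified as V): it is in state F1.

Yes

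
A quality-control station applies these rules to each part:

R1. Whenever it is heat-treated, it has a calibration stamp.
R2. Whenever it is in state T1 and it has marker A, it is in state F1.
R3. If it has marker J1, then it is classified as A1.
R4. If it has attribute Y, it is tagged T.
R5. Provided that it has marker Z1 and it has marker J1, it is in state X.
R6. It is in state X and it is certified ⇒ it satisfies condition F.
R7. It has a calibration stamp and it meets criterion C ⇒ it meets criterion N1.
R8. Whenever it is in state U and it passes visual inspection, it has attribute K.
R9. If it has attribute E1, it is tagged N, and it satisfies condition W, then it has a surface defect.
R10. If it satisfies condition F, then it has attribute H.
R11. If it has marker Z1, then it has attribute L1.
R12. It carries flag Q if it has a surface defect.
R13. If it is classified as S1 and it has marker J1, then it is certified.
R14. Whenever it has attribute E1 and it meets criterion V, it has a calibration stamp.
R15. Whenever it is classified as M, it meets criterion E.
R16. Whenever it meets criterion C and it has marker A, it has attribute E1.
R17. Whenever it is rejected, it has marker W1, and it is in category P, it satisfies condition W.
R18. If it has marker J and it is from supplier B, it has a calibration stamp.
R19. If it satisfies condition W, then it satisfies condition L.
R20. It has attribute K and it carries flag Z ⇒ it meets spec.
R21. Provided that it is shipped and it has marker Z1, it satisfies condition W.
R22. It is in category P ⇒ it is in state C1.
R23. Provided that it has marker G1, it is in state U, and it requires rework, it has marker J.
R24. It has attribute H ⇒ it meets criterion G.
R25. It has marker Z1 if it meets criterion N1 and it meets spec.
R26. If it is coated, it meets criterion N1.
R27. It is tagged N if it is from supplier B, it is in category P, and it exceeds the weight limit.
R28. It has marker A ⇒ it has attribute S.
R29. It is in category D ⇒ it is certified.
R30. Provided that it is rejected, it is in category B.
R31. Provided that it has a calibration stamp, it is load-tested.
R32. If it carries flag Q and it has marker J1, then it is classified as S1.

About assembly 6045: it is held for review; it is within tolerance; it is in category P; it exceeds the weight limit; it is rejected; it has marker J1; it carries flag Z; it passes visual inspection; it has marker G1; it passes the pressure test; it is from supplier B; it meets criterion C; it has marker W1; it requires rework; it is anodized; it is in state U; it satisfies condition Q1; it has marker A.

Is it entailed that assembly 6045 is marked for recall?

Forward chaining from the given facts derives: is classified as A1, has attribute K, has attribute E1, satisfies condition W, satisfies condition L, meets spec, is in state C1, has marker J, is tagged N, has attribute S, is in category B, has a surface defect, carries flag Q, has a calibration stamp, is load-tested, is classified as S1, meets criterion N1, is certified, has marker Z1, is in state X, satisfies condition F, has attribute H, has attribute L1, meets criterion G.
No rule has "it is marked for recall" as its conclusion, and it is not among the given facts.

No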